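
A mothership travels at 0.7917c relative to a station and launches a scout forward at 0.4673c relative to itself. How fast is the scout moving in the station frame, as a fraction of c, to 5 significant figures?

u ≈ 0.91900c

Compose boost 2: (0.4673 + 0.7917)/(1 + 0.4673×0.7917) = 1.2590/1.369961 = 0.91900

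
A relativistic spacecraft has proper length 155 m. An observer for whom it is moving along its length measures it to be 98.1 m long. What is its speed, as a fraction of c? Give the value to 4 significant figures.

γ = L₀/L = 155/98.1 = 1.58002
β = √(1 − 1/γ²) = 0.7742

β ≈ 0.7742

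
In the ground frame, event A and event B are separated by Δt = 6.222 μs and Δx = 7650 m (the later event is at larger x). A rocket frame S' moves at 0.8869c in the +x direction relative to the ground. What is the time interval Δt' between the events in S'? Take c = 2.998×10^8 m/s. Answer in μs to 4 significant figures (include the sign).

Δt' ≈ -35.52 μs

γ = 1/√(1 − 0.8869²) = 2.16468
Δt' = γ(Δt − vΔx/c²) = 2.16468 × (6.222 μs − 0.8869×7650 m / (2.998×10^8 m/s))
= 2.16468 × (-16.4090 μs) = -35.52 μs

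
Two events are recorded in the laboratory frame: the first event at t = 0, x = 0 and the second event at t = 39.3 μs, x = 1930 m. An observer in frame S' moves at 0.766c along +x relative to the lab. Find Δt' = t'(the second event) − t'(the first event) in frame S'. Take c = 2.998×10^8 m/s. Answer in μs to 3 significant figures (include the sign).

Δt' ≈ 53.5 μs

γ = 1/√(1 − 0.766²) = 1.5556
Δt' = γ(Δt − vΔx/c²) = 1.5556 × (39.3 μs − 0.766×1930 m / (2.998×10^8 m/s))
= 1.5556 × (34.369 μs) = 53.5 μs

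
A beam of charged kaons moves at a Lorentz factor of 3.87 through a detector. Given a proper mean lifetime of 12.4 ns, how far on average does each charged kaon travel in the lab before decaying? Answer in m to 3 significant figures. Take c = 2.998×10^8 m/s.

d ≈ 13.9 m

β = √(1 − 1/γ²) = √(1 − 1/3.87²) = 0.96604
Dilated lifetime: Δt = γτ₀ = 3.87 × 12.4 ns = 47.988 ns
d = vΔt = 0.96604c × 47.988 ns = 2.8962×10^8 m/s × 4.7988×10^-8 s = 13.9 m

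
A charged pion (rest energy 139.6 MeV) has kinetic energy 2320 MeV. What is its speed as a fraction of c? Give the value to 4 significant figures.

β ≈ 0.9984

γ = 1 + K/(m₀c²) = 1 + 2320/139.6 = 17.6189
β = √(1 − 1/γ²) = 0.9984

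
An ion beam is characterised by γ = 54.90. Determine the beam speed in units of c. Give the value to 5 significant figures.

β ≈ 0.99983

β = √(1 − 1/γ²) = √(1 − 1/54.90²) = √(0.9996682) = 0.99983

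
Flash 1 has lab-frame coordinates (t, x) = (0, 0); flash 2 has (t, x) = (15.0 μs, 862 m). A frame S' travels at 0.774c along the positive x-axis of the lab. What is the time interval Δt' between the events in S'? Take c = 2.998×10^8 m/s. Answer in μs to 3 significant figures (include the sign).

Δt' ≈ 20.2 μs

γ = 1/√(1 − 0.774²) = 1.5793
Δt' = γ(Δt − vΔx/c²) = 1.5793 × (15.0 μs − 0.774×862 m / (2.998×10^8 m/s))
= 1.5793 × (12.775 μs) = 20.2 μs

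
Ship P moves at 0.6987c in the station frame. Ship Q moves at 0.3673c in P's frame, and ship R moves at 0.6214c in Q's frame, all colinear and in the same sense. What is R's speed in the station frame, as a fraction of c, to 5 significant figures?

Compose boost 2: (0.3673 + 0.6987)/(1 + 0.3673×0.6987) = 1.0660/1.256633 = 0.8482989
Compose boost 3: (0.6214 + 0.8482989)/(1 + 0.6214×0.8482989) = 1.469699/1.527133 = 0.96239

u ≈ 0.96239c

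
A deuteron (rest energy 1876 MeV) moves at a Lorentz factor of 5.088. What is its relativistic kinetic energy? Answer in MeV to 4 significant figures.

γ = 5.088 (given)
K = (γ − 1)m₀c² = (5.088 − 1) × 1876 MeV = 4.08800 × 1876 MeV = 7669 MeV

K ≈ 7669 MeV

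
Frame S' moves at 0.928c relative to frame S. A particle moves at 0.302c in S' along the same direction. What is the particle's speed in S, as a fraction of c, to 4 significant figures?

u ≈ 0.9607c

Relativistic velocity addition: u = (u' + v)/(1 + u'v/c²)
= (0.302 + 0.928)/(1 + 0.302×0.928) = 1.230/1.28026 = 0.9607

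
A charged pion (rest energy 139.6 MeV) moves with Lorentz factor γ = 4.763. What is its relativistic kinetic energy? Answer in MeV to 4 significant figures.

γ = 4.763 (given)
K = (γ − 1)m₀c² = (4.763 − 1) × 139.6 MeV = 3.76300 × 139.6 MeV = 525.3 MeV

K ≈ 525.3 MeV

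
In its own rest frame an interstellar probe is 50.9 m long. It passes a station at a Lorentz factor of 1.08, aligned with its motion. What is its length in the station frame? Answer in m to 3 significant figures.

L ≈ 47.1 m

γ = 1.08 (given)
Length contraction: L = L₀/γ = 50.9/1.08 = 47.1 m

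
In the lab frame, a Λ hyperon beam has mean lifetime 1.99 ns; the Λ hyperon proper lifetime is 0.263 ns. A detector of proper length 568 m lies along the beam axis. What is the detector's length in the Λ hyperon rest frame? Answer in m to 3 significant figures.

L ≈ 75.1 m

Time dilation ⇒ γ = Δt/τ₀ = 1.99/0.263 = 7.5665
Length contraction: L = L₀/γ = 568/7.5665 = 75.1 m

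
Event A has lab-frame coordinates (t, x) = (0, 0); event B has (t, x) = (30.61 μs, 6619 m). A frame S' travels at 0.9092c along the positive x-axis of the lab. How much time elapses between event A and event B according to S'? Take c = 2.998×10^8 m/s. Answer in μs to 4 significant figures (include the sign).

Δt' ≈ 25.31 μs

γ = 1/√(1 − 0.9092²) = 2.40177
Δt' = γ(Δt − vΔx/c²) = 2.40177 × (30.61 μs − 0.9092×6619 m / (2.998×10^8 m/s))
= 2.40177 × (10.5366 μs) = 25.31 μs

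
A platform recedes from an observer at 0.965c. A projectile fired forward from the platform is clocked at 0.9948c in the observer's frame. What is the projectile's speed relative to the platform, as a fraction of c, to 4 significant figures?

u' ≈ 0.7447c

Inverse velocity addition: u' = (u − v)/(1 − uv/c²)
= (0.9948 − 0.965)/(1 − 0.9948×0.965) = 0.02980/0.0400180 = 0.7447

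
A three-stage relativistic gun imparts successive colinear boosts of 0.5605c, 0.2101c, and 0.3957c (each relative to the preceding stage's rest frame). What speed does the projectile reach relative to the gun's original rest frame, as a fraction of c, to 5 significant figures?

u ≈ 0.85254c

Compose boost 2: (0.2101 + 0.5605)/(1 + 0.2101×0.5605) = 0.77060/1.117761 = 0.6894139
Compose boost 3: (0.3957 + 0.6894139)/(1 + 0.3957×0.6894139) = 1.085114/1.272801 = 0.85254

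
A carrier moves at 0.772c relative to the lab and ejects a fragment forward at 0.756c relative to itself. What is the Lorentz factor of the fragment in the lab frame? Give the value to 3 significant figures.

u_lab = (0.756 + 0.772)/(1 + 0.756×0.772) = 1.528/1.58363 = 0.964871
γ = 1/√(1 − 0.964871²) = 3.81

γ ≈ 3.81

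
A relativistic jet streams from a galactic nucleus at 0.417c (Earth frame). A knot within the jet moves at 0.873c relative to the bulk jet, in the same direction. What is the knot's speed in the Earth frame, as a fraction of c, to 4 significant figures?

u ≈ 0.9457c

Relativistic velocity addition: u = (u' + v)/(1 + u'v/c²)
= (0.873 + 0.417)/(1 + 0.873×0.417) = 1.290/1.36404 = 0.9457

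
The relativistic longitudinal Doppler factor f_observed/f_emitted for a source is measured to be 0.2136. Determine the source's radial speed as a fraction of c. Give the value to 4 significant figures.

β ≈ 0.9127

f_obs/f_src = √((1−β)/(1+β)) = 0.2136  ⇒  (1−β)/(1+β) = 0.0456250
β = |1 − D²|/(1 + D²) = |1 − 0.0456250|/(1 + 0.0456250) = 0.9127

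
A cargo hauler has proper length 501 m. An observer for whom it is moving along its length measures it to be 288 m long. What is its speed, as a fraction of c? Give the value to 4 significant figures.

β ≈ 0.8183

γ = L₀/L = 501/288 = 1.73958
β = √(1 − 1/γ²) = 0.8183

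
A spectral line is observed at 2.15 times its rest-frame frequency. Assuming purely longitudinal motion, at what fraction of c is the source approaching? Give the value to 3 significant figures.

f_obs/f_src = √((1+β)/(1−β)) = 2.15  ⇒  (1+β)/(1−β) = 4.6225
β = |1 − D²|/(1 + D²) = |1 − 4.6225|/(1 + 4.6225) = 0.644

β ≈ 0.644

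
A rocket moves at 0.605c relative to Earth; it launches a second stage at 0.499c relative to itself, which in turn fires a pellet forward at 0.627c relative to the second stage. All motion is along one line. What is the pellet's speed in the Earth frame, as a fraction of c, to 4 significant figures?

Compose boost 2: (0.499 + 0.605)/(1 + 0.499×0.605) = 1.104/1.30190 = 0.847995
Compose boost 3: (0.627 + 0.847995)/(1 + 0.627×0.847995) = 1.47499/1.53169 = 0.9630

u ≈ 0.9630c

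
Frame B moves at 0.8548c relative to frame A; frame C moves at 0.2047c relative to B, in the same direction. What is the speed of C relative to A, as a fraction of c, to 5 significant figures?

Compose boost 2: (0.2047 + 0.8548)/(1 + 0.2047×0.8548) = 1.0595/1.174978 = 0.90172

u ≈ 0.90172c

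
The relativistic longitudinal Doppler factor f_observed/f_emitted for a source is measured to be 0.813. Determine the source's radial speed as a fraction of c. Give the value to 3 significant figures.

β ≈ 0.204

f_obs/f_src = √((1−β)/(1+β)) = 0.813  ⇒  (1−β)/(1+β) = 0.66097
β = |1 − D²|/(1 + D²) = |1 − 0.66097|/(1 + 0.66097) = 0.204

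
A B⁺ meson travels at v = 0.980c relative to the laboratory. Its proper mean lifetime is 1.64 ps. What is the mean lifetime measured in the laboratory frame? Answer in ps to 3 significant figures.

Δt ≈ 8.24 ps

γ = 1/√(1 − 0.980²) = 5.0252
Time dilation: Δt = γτ₀ = 5.0252 × 1.64 ps = 8.24 ps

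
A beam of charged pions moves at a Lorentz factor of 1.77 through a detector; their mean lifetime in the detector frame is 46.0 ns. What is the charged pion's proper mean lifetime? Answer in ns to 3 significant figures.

γ = 1.77 (given)
Proper time: τ₀ = Δt/γ = 46.0/1.77 = 26.0 ns

τ₀ ≈ 26.0 ns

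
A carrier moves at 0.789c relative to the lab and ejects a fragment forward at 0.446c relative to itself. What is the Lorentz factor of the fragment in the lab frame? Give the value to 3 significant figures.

u_lab = (0.446 + 0.789)/(1 + 0.446×0.789) = 1.235/1.35189 = 0.913533
γ = 1/√(1 − 0.913533²) = 2.46

γ ≈ 2.46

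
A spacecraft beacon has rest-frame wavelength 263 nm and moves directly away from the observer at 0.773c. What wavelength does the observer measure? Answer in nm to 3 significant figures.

λ_obs ≈ 735 nm

Relativistic Doppler: λ_obs = λ_src √((1+β)/(1−β))
= 263 × √(1.7730/0.22700) = 263 × 2.7947 = 735 nm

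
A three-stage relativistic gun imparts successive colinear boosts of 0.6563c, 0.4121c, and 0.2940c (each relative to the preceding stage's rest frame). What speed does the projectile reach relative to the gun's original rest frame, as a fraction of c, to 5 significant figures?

u ≈ 0.90997c

Compose boost 2: (0.4121 + 0.6563)/(1 + 0.4121×0.6563) = 1.0684/1.270461 = 0.8409544
Compose boost 3: (0.2940 + 0.8409544)/(1 + 0.2940×0.8409544) = 1.134954/1.247241 = 0.90997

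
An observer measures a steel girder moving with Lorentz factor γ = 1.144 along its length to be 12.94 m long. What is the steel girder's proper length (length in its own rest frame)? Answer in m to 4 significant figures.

L₀ ≈ 14.80 m

γ = 1.144 (given)
L₀ = γL = 1.144 × 12.94 = 14.80 m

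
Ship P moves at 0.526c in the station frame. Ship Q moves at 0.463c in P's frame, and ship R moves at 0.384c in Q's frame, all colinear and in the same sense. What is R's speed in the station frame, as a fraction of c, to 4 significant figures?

u ≈ 0.9034c

Compose boost 2: (0.463 + 0.526)/(1 + 0.463×0.526) = 0.9890/1.24354 = 0.795311
Compose boost 3: (0.384 + 0.795311)/(1 + 0.384×0.795311) = 1.17931/1.30540 = 0.9034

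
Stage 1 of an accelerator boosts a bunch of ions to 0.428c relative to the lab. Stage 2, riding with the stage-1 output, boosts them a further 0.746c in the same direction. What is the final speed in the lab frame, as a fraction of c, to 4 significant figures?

Compose boost 2: (0.746 + 0.428)/(1 + 0.746×0.428) = 1.174/1.31929 = 0.8899

u ≈ 0.8899c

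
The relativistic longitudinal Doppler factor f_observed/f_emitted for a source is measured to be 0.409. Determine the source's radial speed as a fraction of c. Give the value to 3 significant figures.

β ≈ 0.713

f_obs/f_src = √((1−β)/(1+β)) = 0.409  ⇒  (1−β)/(1+β) = 0.16728
β = |1 − D²|/(1 + D²) = |1 − 0.16728|/(1 + 0.16728) = 0.713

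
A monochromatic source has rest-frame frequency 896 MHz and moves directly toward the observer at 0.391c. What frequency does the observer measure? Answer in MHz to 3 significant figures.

Relativistic Doppler: f_obs = f_src √((1+β)/(1−β))
= 896 × √(1.3910/0.60900) = 896 × 1.5113 = 1350 MHz

f_obs ≈ 1350 MHz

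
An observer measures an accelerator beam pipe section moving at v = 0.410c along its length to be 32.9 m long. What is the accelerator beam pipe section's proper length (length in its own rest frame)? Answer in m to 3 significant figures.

γ = 1/√(1 − 0.410²) = 1.0964
L₀ = γL = 1.0964 × 32.9 = 36.1 m

L₀ ≈ 36.1 m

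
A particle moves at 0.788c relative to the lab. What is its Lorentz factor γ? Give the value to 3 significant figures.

γ ≈ 1.62

γ = 1/√(1 − β²) = 1/√(1 − 0.788²) = 1/√(0.37906) = 1.62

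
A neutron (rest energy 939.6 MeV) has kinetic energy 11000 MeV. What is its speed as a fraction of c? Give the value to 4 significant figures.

γ = 1 + K/(m₀c²) = 1 + 11000/939.6 = 12.7071
β = √(1 − 1/γ²) = 0.9969

β ≈ 0.9969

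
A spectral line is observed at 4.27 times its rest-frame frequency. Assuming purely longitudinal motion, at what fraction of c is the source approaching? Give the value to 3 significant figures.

β ≈ 0.896

f_obs/f_src = √((1+β)/(1−β)) = 4.27  ⇒  (1+β)/(1−β) = 18.233
β = |1 − D²|/(1 + D²) = |1 − 18.233|/(1 + 18.233) = 0.896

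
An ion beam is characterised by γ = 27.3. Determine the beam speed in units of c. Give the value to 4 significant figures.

β = √(1 − 1/γ²) = √(1 − 1/27.3²) = √(0.998658) = 0.9993

β ≈ 0.9993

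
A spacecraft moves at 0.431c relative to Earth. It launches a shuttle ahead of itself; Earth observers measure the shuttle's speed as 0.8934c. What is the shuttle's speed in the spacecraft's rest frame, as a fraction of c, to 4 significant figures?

u' ≈ 0.7519c

Inverse velocity addition: u' = (u − v)/(1 − uv/c²)
= (0.8934 − 0.431)/(1 − 0.8934×0.431) = 0.4624/0.614945 = 0.7519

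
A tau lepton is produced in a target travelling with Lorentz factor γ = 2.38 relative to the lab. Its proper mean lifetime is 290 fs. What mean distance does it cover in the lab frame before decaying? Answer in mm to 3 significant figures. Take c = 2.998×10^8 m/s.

d ≈ 0.188 mm

β = √(1 − 1/γ²) = √(1 − 1/2.38²) = 0.90745
Dilated lifetime: Δt = γτ₀ = 2.38 × 290 fs = 690.20 fs
d = vΔt = 0.90745c × 690.20 fs = 2.7205×10^8 m/s × 6.9020×10^-13 s = 0.188 mm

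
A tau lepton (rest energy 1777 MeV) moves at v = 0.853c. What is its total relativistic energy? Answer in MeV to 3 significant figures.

E ≈ 3400 MeV

γ = 1/√(1 − 0.853²) = 1.9160
E = γm₀c² = 1.9160 × 1777 MeV = 3400 MeV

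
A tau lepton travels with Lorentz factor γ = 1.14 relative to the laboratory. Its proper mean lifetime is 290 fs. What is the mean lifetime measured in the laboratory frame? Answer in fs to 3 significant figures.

γ = 1.14 (given)
Time dilation: Δt = γτ₀ = 1.14 × 290 fs = 331 fs

Δt ≈ 331 fs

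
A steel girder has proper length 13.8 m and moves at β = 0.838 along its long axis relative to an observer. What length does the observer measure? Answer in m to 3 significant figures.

L ≈ 7.53 m

γ = 1/√(1 − 0.838²) = 1.8326
Length contraction: L = L₀/γ = 13.8/1.8326 = 7.53 m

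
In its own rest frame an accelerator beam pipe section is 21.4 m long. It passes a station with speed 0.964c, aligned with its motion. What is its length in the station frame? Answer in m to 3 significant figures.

L ≈ 5.69 m

γ = 1/√(1 − 0.964²) = 3.7608
Length contraction: L = L₀/γ = 21.4/3.7608 = 5.69 m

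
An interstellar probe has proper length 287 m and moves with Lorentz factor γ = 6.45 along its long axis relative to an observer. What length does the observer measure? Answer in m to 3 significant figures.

L ≈ 44.5 m

γ = 6.45 (given)
Length contraction: L = L₀/γ = 287/6.45 = 44.5 m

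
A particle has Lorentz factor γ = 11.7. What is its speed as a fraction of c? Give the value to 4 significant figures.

β = √(1 − 1/γ²) = √(1 − 1/11.7²) = √(0.992695) = 0.9963

β ≈ 0.9963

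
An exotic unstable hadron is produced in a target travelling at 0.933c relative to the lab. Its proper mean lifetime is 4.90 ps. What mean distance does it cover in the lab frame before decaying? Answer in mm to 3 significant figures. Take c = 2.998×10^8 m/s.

d ≈ 3.81 mm

γ = 1/√(1 − 0.933²) = 2.7787
Dilated lifetime: Δt = γτ₀ = 2.7787 × 4.90 ps = 13.616 ps
d = vΔt = 0.933c × 13.616 ps = 2.7971×10^8 m/s × 1.3616×10^-11 s = 3.81 mm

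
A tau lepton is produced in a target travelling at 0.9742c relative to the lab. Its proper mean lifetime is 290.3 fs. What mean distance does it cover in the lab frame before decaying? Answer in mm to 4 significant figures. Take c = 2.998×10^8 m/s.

γ = 1/√(1 − 0.9742²) = 4.43093
Dilated lifetime: Δt = γτ₀ = 4.43093 × 290.3 fs = 1286.30 fs
d = vΔt = 0.9742c × 1286.30 fs = 2.92065×10^8 m/s × 1.28630×10^-12 s = 0.3757 mm

d ≈ 0.3757 mm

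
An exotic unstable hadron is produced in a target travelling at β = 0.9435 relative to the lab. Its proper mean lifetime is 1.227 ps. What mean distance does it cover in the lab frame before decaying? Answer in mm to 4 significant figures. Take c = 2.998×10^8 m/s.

d ≈ 1.047 mm

γ = 1/√(1 − 0.9435²) = 3.01775
Dilated lifetime: Δt = γτ₀ = 3.01775 × 1.227 ps = 3.70278 ps
d = vΔt = 0.9435c × 3.70278 ps = 2.82861×10^8 m/s × 3.70278×10^-12 s = 1.047 mm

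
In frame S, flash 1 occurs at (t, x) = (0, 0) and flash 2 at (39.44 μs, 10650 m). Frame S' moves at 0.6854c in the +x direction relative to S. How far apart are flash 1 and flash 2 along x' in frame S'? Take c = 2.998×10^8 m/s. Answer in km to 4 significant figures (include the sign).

Δx' ≈ 3.496 km

γ = 1/√(1 − 0.6854²) = 1.37331
Δx' = γ(Δx − vΔt) = 1.37331 × (10650 m − 0.6854×(2.998×10^8 m/s)×39.44×10^-6 s)
= 1.37331 × (2545.75 m) = 3.496 km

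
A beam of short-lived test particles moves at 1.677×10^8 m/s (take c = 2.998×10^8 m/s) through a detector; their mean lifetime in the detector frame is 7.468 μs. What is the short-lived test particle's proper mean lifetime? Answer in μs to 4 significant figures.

τ₀ ≈ 6.190 μs

β = v/c = 1.677×10^8 / 2.998×10^8 = 0.559373
γ = 1/√(1 − 0.559373²) = 1.20639
Proper time: τ₀ = Δt/γ = 7.468/1.20639 = 6.190 μs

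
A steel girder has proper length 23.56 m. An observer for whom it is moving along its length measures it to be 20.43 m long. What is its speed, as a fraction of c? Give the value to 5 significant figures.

β ≈ 0.49805

γ = L₀/L = 23.56/20.43 = 1.153206
β = √(1 − 1/γ²) = 0.49805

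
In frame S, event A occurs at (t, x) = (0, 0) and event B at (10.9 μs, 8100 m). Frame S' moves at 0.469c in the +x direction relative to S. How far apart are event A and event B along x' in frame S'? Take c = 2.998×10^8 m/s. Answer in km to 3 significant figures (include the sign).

Δx' ≈ 7.44 km

γ = 1/√(1 − 0.469²) = 1.1322
Δx' = γ(Δx − vΔt) = 1.1322 × (8100 m − 0.469×(2.998×10^8 m/s)×10.9×10^-6 s)
= 1.1322 × (6567.4 m) = 7.44 km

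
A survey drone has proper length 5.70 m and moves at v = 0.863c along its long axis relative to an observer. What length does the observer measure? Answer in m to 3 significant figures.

γ = 1/√(1 − 0.863²) = 1.9794
Length contraction: L = L₀/γ = 5.70/1.9794 = 2.88 m

L ≈ 2.88 m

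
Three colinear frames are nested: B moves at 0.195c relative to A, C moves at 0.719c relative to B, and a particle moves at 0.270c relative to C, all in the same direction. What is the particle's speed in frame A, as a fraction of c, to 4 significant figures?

Compose boost 2: (0.719 + 0.195)/(1 + 0.719×0.195) = 0.9140/1.14020 = 0.801610
Compose boost 3: (0.270 + 0.801610)/(1 + 0.270×0.801610) = 1.07161/1.21643 = 0.8809

u ≈ 0.8809c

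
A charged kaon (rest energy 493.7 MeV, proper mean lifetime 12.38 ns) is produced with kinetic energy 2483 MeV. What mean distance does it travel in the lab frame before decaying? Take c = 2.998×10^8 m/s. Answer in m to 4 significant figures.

γ = 1 + K/(m₀c²) = 1 + 2483/493.7 = 6.02937
β = √(1 − 1/γ²) = 0.986150
Dilated lifetime: γτ₀ = 6.02937 × 12.38 ns = 74.6436 ns
d = βc·γτ₀ = 0.986150 × (2.998×10^8 m/s) × 7.46436×10^-8 s = 22.07 m

d ≈ 22.07 m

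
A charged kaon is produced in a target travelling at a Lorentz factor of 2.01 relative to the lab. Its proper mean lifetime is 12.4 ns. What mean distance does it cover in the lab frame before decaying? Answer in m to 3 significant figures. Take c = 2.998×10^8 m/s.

d ≈ 6.48 m

β = √(1 − 1/γ²) = √(1 − 1/2.01²) = 0.86746
Dilated lifetime: Δt = γτ₀ = 2.01 × 12.4 ns = 24.924 ns
d = vΔt = 0.86746c × 24.924 ns = 2.6006×10^8 m/s × 2.4924×10^-8 s = 6.48 m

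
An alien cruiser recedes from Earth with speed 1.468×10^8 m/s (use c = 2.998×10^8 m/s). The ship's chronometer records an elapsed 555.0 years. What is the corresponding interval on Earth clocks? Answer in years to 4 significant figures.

Δt ≈ 636.5 years

β = v/c = 1.468×10^8 / 2.998×10^8 = 0.489660
γ = 1/√(1 − 0.489660²) = 1.14690
Time dilation: Δt = γτ₀ = 1.14690 × 555.0 years = 636.5 years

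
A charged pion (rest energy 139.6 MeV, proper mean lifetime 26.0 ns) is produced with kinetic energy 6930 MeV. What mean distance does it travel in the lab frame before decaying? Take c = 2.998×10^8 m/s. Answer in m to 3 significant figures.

d ≈ 395 m

γ = 1 + K/(m₀c²) = 1 + 6930/139.6 = 50.642
β = √(1 − 1/γ²) = 0.99981
Dilated lifetime: γτ₀ = 50.642 × 26.0 ns = 1316.7 ns
d = βc·γτ₀ = 0.99981 × (2.998×10^8 m/s) × 1.3167×10^-6 s = 395 m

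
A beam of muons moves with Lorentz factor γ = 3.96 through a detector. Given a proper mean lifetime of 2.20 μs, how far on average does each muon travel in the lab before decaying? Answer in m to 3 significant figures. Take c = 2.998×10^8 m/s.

d ≈ 2530 m

β = √(1 − 1/γ²) = √(1 − 1/3.96²) = 0.96759
Dilated lifetime: Δt = γτ₀ = 3.96 × 2.20 μs = 8.7120 μs
d = vΔt = 0.96759c × 8.7120 μs = 2.9008×10^8 m/s × 8.7120×10^-6 s = 2530 m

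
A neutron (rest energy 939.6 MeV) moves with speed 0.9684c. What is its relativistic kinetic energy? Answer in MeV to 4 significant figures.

K ≈ 2828 MeV

γ = 1/√(1 − 0.9684²) = 4.00959
K = (γ − 1)m₀c² = (4.00959 − 1) × 939.6 MeV = 3.00959 × 939.6 MeV = 2828 MeV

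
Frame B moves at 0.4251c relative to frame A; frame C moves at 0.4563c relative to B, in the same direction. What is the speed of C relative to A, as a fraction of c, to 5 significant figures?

Compose boost 2: (0.4563 + 0.4251)/(1 + 0.4563×0.4251) = 0.88140/1.193973 = 0.73821

u ≈ 0.73821c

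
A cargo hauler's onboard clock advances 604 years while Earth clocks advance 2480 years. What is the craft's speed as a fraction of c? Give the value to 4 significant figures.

γ = Δt/τ₀ = 2480/604 = 4.10596
β = √(1 − 1/γ²) = √(1 − 1/4.10596²) = 0.9699

β ≈ 0.9699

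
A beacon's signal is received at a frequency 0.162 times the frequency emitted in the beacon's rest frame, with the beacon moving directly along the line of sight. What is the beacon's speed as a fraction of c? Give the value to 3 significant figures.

β ≈ 0.949

f_obs/f_src = √((1−β)/(1+β)) = 0.162  ⇒  (1−β)/(1+β) = 0.026244
β = |1 − D²|/(1 + D²) = |1 − 0.026244|/(1 + 0.026244) = 0.949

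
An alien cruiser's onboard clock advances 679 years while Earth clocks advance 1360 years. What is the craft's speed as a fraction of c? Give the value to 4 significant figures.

β ≈ 0.8664

γ = Δt/τ₀ = 1360/679 = 2.00295
β = √(1 − 1/γ²) = √(1 − 1/2.00295²) = 0.8664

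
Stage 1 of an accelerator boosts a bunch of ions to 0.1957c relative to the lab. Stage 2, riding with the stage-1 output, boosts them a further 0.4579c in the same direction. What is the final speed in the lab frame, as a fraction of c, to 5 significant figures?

Compose boost 2: (0.4579 + 0.1957)/(1 + 0.4579×0.1957) = 0.65360/1.089611 = 0.59985

u ≈ 0.59985c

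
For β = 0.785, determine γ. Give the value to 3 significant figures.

γ ≈ 1.61

γ = 1/√(1 − β²) = 1/√(1 − 0.785²) = 1/√(0.38377) = 1.61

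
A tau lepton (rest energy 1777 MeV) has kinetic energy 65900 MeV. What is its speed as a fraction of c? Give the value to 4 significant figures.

γ = 1 + K/(m₀c²) = 1 + 65900/1777 = 38.0850
β = √(1 − 1/γ²) = 0.9997

β ≈ 0.9997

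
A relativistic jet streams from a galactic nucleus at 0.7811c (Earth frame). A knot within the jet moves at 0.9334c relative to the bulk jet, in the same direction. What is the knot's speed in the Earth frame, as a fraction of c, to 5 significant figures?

Relativistic velocity addition: u = (u' + v)/(1 + u'v/c²)
= (0.9334 + 0.7811)/(1 + 0.9334×0.7811) = 1.7145/1.729079 = 0.99157

u ≈ 0.99157c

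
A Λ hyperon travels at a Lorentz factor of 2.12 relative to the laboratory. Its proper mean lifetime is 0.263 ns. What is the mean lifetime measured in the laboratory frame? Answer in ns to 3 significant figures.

Δt ≈ 0.558 ns

γ = 2.12 (given)
Time dilation: Δt = γτ₀ = 2.12 × 0.263 ns = 0.558 ns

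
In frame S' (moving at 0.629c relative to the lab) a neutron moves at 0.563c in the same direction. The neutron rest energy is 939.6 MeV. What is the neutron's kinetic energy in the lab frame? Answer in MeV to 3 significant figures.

u_lab = (0.563 + 0.629)/(1 + 0.563×0.629) = 0.880272
γ = 1/√(1 − 0.880272²) = 2.1076
K = (γ − 1)m₀c² = (2.1076 − 1) × 939.6 = 1.1076 × 939.6 = 1040 MeV

K ≈ 1040 MeV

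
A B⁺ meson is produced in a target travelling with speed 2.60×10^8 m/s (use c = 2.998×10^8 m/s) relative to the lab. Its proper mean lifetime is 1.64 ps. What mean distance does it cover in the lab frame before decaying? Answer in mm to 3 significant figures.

d ≈ 0.856 mm

β = v/c = 2.60×10^8 / 2.998×10^8 = 0.86724
γ = 1/√(1 − 0.86724²) = 2.0085
Dilated lifetime: Δt = γτ₀ = 2.0085 × 1.64 ps = 3.2940 ps
d = vΔt = 0.86724c × 3.2940 ps = 2.6000×10^8 m/s × 3.2940×10^-12 s = 0.856 mm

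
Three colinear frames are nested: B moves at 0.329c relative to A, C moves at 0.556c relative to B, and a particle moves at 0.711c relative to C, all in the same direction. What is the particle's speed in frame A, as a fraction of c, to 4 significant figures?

u ≈ 0.9525c

Compose boost 2: (0.556 + 0.329)/(1 + 0.556×0.329) = 0.8850/1.18292 = 0.748146
Compose boost 3: (0.711 + 0.748146)/(1 + 0.711×0.748146) = 1.45915/1.53193 = 0.9525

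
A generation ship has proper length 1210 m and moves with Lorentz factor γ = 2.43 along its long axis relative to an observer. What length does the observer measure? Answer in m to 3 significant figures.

L ≈ 498 m

γ = 2.43 (given)
Length contraction: L = L₀/γ = 1210/2.43 = 498 m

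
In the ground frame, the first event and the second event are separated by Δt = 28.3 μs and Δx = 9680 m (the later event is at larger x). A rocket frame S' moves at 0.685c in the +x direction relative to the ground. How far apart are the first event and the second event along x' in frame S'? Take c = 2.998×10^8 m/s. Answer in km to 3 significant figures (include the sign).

Δx' ≈ 5.31 km

γ = 1/√(1 − 0.685²) = 1.3726
Δx' = γ(Δx − vΔt) = 1.3726 × (9680 m − 0.685×(2.998×10^8 m/s)×28.3×10^-6 s)
= 1.3726 × (3868.2 m) = 5.31 km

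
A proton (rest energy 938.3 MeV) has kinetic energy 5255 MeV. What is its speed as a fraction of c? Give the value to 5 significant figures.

γ = 1 + K/(m₀c²) = 1 + 5255/938.3 = 6.600554
β = √(1 − 1/γ²) = 0.98846

β ≈ 0.98846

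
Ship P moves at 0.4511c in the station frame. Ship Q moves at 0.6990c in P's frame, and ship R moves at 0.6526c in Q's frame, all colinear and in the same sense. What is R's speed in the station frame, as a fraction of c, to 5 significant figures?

u ≈ 0.97222c

Compose boost 2: (0.6990 + 0.4511)/(1 + 0.6990×0.4511) = 1.1501/1.315319 = 0.8743887
Compose boost 3: (0.6526 + 0.8743887)/(1 + 0.6526×0.8743887) = 1.526989/1.570626 = 0.97222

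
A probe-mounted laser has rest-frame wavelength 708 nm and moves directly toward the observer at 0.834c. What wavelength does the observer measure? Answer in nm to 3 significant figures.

Relativistic Doppler: λ_obs = λ_src √((1−β)/(1+β))
= 708 × √(0.16600/1.8340) = 708 × 0.30085 = 213 nm

λ_obs ≈ 213 nm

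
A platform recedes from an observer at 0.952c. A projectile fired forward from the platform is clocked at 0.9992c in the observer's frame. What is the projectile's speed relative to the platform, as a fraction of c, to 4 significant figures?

u' ≈ 0.9680c

Inverse velocity addition: u' = (u − v)/(1 − uv/c²)
= (0.9992 − 0.952)/(1 − 0.9992×0.952) = 0.04720/0.0487616 = 0.9680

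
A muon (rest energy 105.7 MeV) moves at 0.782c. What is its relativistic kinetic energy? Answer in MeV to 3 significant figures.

γ = 1/√(1 − 0.782²) = 1.6044
K = (γ − 1)m₀c² = (1.6044 − 1) × 105.7 MeV = 0.60442 × 105.7 MeV = 63.9 MeV

K ≈ 63.9 MeV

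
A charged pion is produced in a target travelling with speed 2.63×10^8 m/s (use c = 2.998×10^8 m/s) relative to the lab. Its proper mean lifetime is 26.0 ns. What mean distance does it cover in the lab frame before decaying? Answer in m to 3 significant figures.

d ≈ 14.2 m

β = v/c = 2.63×10^8 / 2.998×10^8 = 0.87725
γ = 1/√(1 − 0.87725²) = 2.0832
Dilated lifetime: Δt = γτ₀ = 2.0832 × 26.0 ns = 54.163 ns
d = vΔt = 0.87725c × 54.163 ns = 2.6300×10^8 m/s × 5.4163×10^-8 s = 14.2 m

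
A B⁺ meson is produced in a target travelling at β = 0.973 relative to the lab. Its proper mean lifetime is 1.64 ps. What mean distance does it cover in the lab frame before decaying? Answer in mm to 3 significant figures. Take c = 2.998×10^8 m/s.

d ≈ 2.07 mm

γ = 1/√(1 − 0.973²) = 4.3327
Dilated lifetime: Δt = γτ₀ = 4.3327 × 1.64 ps = 7.1056 ps
d = vΔt = 0.973c × 7.1056 ps = 2.9171×10^8 m/s × 7.1056×10^-12 s = 2.07 mm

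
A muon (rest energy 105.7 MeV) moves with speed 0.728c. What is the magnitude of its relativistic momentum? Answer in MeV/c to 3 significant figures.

γ = 1/√(1 − 0.728²) = 1.4586
p = γβm₀c = 1.4586 × 0.728 × 105.7 MeV/c = 112 MeV/c

p ≈ 112 MeV/c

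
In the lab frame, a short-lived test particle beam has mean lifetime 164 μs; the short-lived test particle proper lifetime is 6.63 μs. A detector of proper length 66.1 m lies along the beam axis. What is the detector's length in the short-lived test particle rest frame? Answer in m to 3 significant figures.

L ≈ 2.67 m

Time dilation ⇒ γ = Δt/τ₀ = 164/6.63 = 24.736
Length contraction: L = L₀/γ = 66.1/24.736 = 2.67 m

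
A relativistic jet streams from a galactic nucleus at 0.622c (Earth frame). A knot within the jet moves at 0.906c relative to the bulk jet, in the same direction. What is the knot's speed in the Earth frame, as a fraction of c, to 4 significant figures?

Relativistic velocity addition: u = (u' + v)/(1 + u'v/c²)
= (0.906 + 0.622)/(1 + 0.906×0.622) = 1.528/1.56353 = 0.9773

u ≈ 0.9773c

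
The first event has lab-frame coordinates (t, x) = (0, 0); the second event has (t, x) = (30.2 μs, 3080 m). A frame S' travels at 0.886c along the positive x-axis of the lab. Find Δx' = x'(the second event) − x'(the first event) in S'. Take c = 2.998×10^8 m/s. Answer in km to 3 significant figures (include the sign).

γ = 1/√(1 − 0.886²) = 2.1566
Δx' = γ(Δx − vΔt) = 2.1566 × (3080 m − 0.886×(2.998×10^8 m/s)×30.2×10^-6 s)
= 2.1566 × (-4941.8 m) = -10.7 km

Δx' ≈ -10.7 km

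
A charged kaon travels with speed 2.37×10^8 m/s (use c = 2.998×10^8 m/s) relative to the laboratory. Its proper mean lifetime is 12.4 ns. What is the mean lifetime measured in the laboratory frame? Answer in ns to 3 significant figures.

Δt ≈ 20.2 ns

β = v/c = 2.37×10^8 / 2.998×10^8 = 0.79053
γ = 1/√(1 − 0.79053²) = 1.6328
Time dilation: Δt = γτ₀ = 1.6328 × 12.4 ns = 20.2 ns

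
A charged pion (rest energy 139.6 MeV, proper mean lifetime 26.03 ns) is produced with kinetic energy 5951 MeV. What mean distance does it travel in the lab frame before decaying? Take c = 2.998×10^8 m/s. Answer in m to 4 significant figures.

γ = 1 + K/(m₀c²) = 1 + 5951/139.6 = 43.6289
β = √(1 − 1/γ²) = 0.999737
Dilated lifetime: γτ₀ = 43.6289 × 26.03 ns = 1135.66 ns
d = βc·γτ₀ = 0.999737 × (2.998×10^8 m/s) × 1.13566×10^-6 s = 340.4 m

d ≈ 340.4 m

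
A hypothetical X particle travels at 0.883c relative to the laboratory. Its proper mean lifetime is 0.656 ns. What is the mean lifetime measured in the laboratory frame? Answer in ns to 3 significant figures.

Δt ≈ 1.40 ns

γ = 1/√(1 − 0.883²) = 2.1305
Time dilation: Δt = γτ₀ = 2.1305 × 0.656 ns = 1.40 ns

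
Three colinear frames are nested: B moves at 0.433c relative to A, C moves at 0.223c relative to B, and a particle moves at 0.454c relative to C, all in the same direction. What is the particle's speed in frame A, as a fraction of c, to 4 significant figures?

Compose boost 2: (0.223 + 0.433)/(1 + 0.223×0.433) = 0.6560/1.09656 = 0.598235
Compose boost 3: (0.454 + 0.598235)/(1 + 0.454×0.598235) = 1.05224/1.27160 = 0.8275

u ≈ 0.8275c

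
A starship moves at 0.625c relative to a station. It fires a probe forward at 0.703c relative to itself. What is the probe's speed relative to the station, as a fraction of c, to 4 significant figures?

u ≈ 0.9226c

Relativistic velocity addition: u = (u' + v)/(1 + u'v/c²)
= (0.703 + 0.625)/(1 + 0.703×0.625) = 1.328/1.43938 = 0.9226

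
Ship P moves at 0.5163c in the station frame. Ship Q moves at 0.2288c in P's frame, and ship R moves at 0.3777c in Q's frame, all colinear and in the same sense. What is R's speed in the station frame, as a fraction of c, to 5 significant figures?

u ≈ 0.83414c

Compose boost 2: (0.2288 + 0.5163)/(1 + 0.2288×0.5163) = 0.74510/1.118129 = 0.6663808
Compose boost 3: (0.3777 + 0.6663808)/(1 + 0.3777×0.6663808) = 1.044081/1.251692 = 0.83414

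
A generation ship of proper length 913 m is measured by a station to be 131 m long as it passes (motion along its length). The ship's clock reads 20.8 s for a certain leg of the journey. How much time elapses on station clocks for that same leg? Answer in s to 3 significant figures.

Length contraction ⇒ γ = L₀/L = 913/131 = 6.9695
Time dilation: Δt = γτ₀ = 6.9695 × 20.8 s = 145 s

Δt ≈ 145 s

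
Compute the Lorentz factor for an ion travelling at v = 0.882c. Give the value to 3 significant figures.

γ ≈ 2.12

γ = 1/√(1 − β²) = 1/√(1 − 0.882²) = 1/√(0.22208) = 2.12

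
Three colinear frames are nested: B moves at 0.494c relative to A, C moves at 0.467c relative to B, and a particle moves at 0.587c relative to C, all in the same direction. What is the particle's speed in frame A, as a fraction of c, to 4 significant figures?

Compose boost 2: (0.467 + 0.494)/(1 + 0.467×0.494) = 0.9610/1.23070 = 0.780858
Compose boost 3: (0.587 + 0.780858)/(1 + 0.587×0.780858) = 1.36786/1.45836 = 0.9379

u ≈ 0.9379c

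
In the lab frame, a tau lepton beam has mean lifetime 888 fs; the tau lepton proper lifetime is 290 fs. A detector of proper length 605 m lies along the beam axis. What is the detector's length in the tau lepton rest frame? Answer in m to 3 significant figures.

L ≈ 198 m

Time dilation ⇒ γ = Δt/τ₀ = 888/290 = 3.0621
Length contraction: L = L₀/γ = 605/3.0621 = 198 m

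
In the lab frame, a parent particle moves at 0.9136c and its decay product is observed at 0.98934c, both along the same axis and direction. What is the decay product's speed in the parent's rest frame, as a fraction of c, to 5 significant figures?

u' ≈ 0.78782c

Inverse velocity addition: u' = (u − v)/(1 − uv/c²)
= (0.98934 − 0.9136)/(1 − 0.98934×0.9136) = 0.075740/0.09613898 = 0.78782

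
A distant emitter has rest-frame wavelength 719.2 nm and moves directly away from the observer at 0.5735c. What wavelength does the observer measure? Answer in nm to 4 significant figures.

Relativistic Doppler: λ_obs = λ_src √((1+β)/(1−β))
= 719.2 × √(1.57350/0.426500) = 719.2 × 1.92076 = 1381 nm

λ_obs ≈ 1381 nm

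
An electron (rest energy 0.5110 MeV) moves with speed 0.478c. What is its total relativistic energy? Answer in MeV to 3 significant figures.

E ≈ 0.582 MeV

γ = 1/√(1 − 0.478²) = 1.1385
E = γm₀c² = 1.1385 × 0.5110 MeV = 0.582 MeV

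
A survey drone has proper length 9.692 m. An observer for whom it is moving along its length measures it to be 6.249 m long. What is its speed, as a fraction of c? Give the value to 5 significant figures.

β ≈ 0.76439

γ = L₀/L = 9.692/6.249 = 1.550968
β = √(1 − 1/γ²) = 0.76439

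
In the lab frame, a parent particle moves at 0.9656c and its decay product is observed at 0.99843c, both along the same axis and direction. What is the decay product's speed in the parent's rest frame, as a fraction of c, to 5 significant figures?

Inverse velocity addition: u' = (u − v)/(1 − uv/c²)
= (0.99843 − 0.9656)/(1 − 0.99843×0.9656) = 0.032830/0.03591599 = 0.91408

u' ≈ 0.91408c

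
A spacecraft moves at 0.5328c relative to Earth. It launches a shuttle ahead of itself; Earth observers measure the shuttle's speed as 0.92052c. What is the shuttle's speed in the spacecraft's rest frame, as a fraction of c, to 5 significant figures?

Inverse velocity addition: u' = (u − v)/(1 − uv/c²)
= (0.92052 − 0.5328)/(1 − 0.92052×0.5328) = 0.38772/0.5095469 = 0.76091

u' ≈ 0.76091c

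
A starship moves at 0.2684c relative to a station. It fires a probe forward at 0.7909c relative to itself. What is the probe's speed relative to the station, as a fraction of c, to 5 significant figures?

Relativistic velocity addition: u = (u' + v)/(1 + u'v/c²)
= (0.7909 + 0.2684)/(1 + 0.7909×0.2684) = 1.0593/1.212278 = 0.87381

u ≈ 0.87381c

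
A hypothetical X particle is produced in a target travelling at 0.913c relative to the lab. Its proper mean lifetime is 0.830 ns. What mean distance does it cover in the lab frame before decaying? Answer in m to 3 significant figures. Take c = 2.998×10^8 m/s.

d ≈ 0.557 m

γ = 1/√(1 − 0.913²) = 2.4512
Dilated lifetime: Δt = γτ₀ = 2.4512 × 0.830 ns = 2.0345 ns
d = vΔt = 0.913c × 2.0345 ns = 2.7372×10^8 m/s × 2.0345×10^-9 s = 0.557 m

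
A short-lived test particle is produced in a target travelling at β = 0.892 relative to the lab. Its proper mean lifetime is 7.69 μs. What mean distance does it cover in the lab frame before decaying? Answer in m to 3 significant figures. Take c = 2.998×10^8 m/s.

γ = 1/√(1 − 0.892²) = 2.2122
Dilated lifetime: Δt = γτ₀ = 2.2122 × 7.69 μs = 17.012 μs
d = vΔt = 0.892c × 17.012 μs = 2.6742×10^8 m/s × 1.7012×10^-5 s = 4550 m

d ≈ 4550 m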